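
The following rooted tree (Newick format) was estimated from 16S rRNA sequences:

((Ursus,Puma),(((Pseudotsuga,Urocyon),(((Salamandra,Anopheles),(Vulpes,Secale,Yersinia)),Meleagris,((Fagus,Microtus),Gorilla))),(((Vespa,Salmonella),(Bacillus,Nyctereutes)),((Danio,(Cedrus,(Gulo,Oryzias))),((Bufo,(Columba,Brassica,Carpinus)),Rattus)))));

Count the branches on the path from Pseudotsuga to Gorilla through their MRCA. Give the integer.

5

The MRCA of Pseudotsuga and Gorilla is the node subtending ((Pseudotsuga,Urocyon),(((Salamandra,Anopheles),(Vulpes,Secale,Yersinia)),Meleagris,((Fagus,Microtus),Gorilla))).
From Pseudotsuga up to that node: 2 branches. From Gorilla up to the same node: 3 branches. Total: 2 + 3 = 5.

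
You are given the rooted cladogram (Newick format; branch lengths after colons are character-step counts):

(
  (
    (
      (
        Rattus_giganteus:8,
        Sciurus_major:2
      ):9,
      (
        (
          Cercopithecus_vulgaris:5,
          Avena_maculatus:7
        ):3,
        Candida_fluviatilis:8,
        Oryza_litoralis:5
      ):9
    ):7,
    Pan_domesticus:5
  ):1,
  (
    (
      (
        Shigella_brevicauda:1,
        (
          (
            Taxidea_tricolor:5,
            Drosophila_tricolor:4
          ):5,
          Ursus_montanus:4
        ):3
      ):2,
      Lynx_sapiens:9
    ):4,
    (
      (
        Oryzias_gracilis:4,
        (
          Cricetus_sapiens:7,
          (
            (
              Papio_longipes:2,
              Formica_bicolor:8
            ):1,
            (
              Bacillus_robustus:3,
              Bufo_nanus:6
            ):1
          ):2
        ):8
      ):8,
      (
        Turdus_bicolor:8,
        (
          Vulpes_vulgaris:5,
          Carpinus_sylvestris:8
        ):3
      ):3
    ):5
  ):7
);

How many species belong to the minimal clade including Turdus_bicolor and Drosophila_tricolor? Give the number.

14

The MRCA of Turdus_bicolor and Drosophila_tricolor is the node subtending (((Shigella_brevicauda,((Taxidea_tricolor,Drosophila_tricolor),Ursus_montanus)),Lynx_sapiens),((Oryzias_gracilis,(Cricetus_sapiens,((Papio_longipes,Formica_bicolor),(Bacillus_robustus,Bufo_nanus)))),(Turdus_bicolor,(Vulpes_vulgaris,Carpinus_sylvestris)))).
That clade contains 14 terminal taxa: Bacillus_robustus, Bufo_nanus, Carpinus_sylvestris, Cricetus_sapiens, Drosophila_tricolor, Formica_bicolor, Lynx_sapiens, Oryzias_gracilis, Papio_longipes, Shigella_brevicauda, Taxidea_tricolor, Turdus_bicolor, Ursus_montanus, Vulpes_vulgaris.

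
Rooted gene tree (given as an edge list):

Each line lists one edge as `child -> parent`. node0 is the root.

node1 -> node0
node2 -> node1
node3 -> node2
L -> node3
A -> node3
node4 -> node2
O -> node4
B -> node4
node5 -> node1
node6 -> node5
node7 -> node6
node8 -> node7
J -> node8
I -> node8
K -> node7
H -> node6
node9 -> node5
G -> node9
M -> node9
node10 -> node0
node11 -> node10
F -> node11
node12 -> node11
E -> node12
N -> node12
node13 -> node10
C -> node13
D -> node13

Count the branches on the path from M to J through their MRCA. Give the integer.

The MRCA of M and J is the node subtending ((((J,I),K),H),(G,M)).
From M up to that node: 2 branches. From J up to the same node: 4 branches. Total: 2 + 4 = 6.

6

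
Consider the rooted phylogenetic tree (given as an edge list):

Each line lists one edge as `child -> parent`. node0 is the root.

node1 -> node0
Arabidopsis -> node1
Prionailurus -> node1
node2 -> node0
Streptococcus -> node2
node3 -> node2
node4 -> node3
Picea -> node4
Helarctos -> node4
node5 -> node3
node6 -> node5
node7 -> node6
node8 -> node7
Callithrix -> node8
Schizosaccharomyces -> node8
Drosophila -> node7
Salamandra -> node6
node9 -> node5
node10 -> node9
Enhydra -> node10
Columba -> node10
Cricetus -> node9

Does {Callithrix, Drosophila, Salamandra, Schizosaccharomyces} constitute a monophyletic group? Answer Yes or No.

The most recent common ancestor of these taxa subtends (((Callithrix,Schizosaccharomyces),Drosophila),Salamandra).
That clade has exactly 4 tips — every listed taxon and nothing else — so the group is monophyletic.

Yes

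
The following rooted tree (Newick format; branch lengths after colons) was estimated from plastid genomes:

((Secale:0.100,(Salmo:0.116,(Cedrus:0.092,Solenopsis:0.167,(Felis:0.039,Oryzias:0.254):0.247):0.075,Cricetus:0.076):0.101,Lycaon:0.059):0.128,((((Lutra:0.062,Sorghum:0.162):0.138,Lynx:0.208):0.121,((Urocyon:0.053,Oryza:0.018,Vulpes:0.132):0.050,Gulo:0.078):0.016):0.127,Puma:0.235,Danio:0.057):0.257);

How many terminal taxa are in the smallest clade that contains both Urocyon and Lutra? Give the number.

7

The MRCA of Urocyon and Lutra is the node subtending (((Lutra,Sorghum),Lynx),((Urocyon,Oryza,Vulpes),Gulo)).
That clade contains 7 terminal taxa: Gulo, Lutra, Lynx, Oryza, Sorghum, Urocyon, Vulpes.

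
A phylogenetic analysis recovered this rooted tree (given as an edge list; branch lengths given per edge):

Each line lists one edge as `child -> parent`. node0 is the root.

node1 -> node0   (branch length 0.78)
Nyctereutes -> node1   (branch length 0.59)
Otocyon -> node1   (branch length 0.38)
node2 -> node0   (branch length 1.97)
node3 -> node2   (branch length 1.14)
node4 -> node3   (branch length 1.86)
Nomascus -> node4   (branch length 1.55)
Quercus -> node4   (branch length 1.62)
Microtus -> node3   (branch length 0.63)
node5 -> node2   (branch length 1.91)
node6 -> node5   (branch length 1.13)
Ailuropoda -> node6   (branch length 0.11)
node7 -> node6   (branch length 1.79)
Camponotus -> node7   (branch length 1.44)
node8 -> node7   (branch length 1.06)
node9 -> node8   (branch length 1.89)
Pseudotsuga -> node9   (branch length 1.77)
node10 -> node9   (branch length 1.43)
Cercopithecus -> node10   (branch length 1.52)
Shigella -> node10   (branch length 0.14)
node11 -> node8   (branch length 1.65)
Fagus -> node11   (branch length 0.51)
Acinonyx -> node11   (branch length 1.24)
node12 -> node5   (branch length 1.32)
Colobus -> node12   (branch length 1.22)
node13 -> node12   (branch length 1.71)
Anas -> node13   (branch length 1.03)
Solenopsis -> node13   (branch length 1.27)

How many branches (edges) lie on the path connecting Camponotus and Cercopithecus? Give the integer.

The MRCA of Camponotus and Cercopithecus is the node subtending (Camponotus,((Pseudotsuga,(Cercopithecus,Shigella)),(Fagus,Acinonyx))).
From Camponotus up to that node: 1 branch. From Cercopithecus up to the same node: 4 branches. Total: 1 + 4 = 5.

5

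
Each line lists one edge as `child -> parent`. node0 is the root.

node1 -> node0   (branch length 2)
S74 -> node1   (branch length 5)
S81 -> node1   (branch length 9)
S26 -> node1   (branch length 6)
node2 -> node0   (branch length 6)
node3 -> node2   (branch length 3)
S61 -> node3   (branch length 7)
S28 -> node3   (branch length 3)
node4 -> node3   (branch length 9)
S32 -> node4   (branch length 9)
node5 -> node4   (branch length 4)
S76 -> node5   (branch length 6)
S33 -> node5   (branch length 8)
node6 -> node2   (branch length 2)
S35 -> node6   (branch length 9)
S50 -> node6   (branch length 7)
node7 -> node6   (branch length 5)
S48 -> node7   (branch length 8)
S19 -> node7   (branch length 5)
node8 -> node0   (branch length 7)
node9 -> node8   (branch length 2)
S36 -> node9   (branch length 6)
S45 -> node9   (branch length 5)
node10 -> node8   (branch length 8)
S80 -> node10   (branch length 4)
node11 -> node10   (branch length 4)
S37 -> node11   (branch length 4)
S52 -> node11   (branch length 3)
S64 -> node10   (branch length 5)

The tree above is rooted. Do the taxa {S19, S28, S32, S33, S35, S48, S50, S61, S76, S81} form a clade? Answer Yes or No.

No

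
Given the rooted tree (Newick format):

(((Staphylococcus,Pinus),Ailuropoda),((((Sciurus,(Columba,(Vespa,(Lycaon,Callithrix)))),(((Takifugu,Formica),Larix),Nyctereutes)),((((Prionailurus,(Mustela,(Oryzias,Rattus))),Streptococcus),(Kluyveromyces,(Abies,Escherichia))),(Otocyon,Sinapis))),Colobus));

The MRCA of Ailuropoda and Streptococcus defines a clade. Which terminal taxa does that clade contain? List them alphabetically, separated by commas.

Tracing Ailuropoda: it sits inside ((Staphylococcus,Pinus),Ailuropoda).
Tracing Streptococcus: it sits inside ((Prionailurus,(Mustela,(Oryzias,Rattus))),Streptococcus).
The smallest clade enclosing both is the whole tree (their MRCA is the root), so the answer is all 23 tips in alphabetical order.

Abies, Ailuropoda, Callithrix, Colobus, Columba, Escherichia, Formica, Kluyveromyces, Larix, Lycaon, Mustela, Nyctereutes, Oryzias, Otocyon, Pinus, Prionailurus, Rattus, Sciurus, Sinapis, Staphylococcus, Streptococcus, Takifugu, Vespa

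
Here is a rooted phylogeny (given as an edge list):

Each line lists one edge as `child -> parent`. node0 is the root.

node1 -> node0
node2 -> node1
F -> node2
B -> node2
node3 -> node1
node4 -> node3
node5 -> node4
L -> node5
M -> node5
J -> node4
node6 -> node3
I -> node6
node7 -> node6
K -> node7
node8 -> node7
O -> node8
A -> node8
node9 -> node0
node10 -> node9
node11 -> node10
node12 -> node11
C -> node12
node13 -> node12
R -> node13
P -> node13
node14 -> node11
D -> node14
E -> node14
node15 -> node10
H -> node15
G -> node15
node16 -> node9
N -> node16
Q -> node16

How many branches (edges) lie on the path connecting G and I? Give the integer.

8

The MRCA of G and I is the root of the tree.
From G up to that node: 4 branches. From I up to the same node: 4 branches. Total: 4 + 4 = 8.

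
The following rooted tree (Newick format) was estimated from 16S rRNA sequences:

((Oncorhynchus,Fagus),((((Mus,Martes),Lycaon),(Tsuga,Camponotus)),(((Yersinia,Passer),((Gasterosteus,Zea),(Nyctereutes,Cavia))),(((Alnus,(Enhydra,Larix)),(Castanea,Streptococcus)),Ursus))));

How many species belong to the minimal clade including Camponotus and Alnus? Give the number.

17

The MRCA of Camponotus and Alnus is the node subtending ((((Mus,Martes),Lycaon),(Tsuga,Camponotus)),(((Yersinia,Passer),((Gasterosteus,Zea),(Nyctereutes,Cavia))),(((Alnus,(Enhydra,Larix)),(Castanea,Streptococcus)),Ursus))).
That clade contains 17 terminal taxa: Alnus, Camponotus, Castanea, Cavia, Enhydra, Gasterosteus, Larix, Lycaon, Martes, Mus, Nyctereutes, Passer, Streptococcus, Tsuga, Ursus, Yersinia, Zea.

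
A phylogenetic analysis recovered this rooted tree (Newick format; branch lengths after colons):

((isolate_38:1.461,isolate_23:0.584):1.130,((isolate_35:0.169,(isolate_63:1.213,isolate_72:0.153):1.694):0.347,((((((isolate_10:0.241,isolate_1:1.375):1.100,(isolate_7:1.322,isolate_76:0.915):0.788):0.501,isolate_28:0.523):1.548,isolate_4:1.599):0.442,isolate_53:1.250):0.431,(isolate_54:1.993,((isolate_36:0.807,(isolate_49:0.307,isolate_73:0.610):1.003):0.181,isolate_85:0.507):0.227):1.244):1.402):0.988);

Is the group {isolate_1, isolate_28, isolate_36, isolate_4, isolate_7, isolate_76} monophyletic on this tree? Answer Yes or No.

No

The MRCA of the listed taxa subtends ((((((isolate_10,isolate_1),(isolate_7,isolate_76)),isolate_28),isolate_4),isolate_53),(isolate_54,((isolate_36,(isolate_49,isolate_73)),isolate_85))).
That clade also contains isolate_10, isolate_49, isolate_53, isolate_54, isolate_73, isolate_85, which are not in the proposed group, so the group is not monophyletic.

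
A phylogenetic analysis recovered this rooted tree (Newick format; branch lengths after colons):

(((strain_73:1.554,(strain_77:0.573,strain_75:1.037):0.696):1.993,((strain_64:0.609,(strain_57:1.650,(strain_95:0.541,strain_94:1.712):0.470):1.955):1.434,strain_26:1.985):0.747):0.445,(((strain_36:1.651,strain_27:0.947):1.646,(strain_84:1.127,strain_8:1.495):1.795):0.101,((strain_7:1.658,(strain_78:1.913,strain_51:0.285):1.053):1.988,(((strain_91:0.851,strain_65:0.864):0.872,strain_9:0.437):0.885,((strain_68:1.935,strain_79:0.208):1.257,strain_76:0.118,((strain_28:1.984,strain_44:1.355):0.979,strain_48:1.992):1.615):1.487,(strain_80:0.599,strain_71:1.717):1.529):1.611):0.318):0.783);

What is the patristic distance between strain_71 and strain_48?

8.340

The path runs strain_71 → … → MRCA → … → strain_48; the MRCA is the node subtending (((strain_91,strain_65),strain_9),((strain_68,strain_79),strain_76,((strain_28,strain_44),strain_48)),(strain_80,strain_71)).
Branch lengths along that path: 1.717 + 1.529 + 1.487 + 1.615 + 1.992 = 8.340.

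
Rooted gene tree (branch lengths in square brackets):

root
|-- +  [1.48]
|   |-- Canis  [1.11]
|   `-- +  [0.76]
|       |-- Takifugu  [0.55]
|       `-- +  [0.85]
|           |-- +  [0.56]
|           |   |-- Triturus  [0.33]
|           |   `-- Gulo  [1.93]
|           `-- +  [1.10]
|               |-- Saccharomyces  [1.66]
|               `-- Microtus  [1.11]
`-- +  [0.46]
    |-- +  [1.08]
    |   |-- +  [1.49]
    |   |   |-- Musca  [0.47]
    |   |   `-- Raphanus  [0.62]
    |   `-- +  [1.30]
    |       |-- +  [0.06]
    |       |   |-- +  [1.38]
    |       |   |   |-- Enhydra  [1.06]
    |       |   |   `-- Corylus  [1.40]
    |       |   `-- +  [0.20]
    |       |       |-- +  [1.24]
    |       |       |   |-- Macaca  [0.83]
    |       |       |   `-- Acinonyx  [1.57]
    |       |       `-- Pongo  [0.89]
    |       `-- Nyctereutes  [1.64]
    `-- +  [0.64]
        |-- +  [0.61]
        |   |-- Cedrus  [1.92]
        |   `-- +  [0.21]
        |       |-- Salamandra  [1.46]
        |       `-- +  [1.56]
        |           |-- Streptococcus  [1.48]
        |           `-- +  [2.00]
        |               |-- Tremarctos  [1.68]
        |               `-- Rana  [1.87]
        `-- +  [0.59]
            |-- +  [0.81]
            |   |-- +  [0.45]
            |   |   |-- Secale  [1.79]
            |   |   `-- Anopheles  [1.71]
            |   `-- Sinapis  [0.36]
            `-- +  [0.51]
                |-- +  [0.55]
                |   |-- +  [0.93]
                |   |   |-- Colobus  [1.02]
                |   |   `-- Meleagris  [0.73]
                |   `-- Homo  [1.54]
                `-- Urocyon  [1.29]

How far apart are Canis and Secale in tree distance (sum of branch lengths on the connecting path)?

The path runs Canis → … → MRCA → … → Secale; the MRCA is the root of the tree.
Branch lengths along that path: 1.11 + 1.48 + 0.46 + 0.64 + 0.59 + 0.81 + 0.45 + 1.79 = 7.33.

7.33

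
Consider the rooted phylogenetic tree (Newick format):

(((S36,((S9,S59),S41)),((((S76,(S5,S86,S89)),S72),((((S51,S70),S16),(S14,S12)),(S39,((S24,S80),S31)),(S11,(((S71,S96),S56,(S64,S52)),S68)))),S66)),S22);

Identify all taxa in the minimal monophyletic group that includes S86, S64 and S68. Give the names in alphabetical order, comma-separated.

Tracing S86: it sits inside (S5,S86,S89).
Tracing S64: it sits inside (S64,S52).
Tracing S68: it sits inside (((S71,S96),S56,(S64,S52)),S68).
The smallest clade enclosing all 3 is (((S76,(S5,S86,S89)),S72),((((S51,S70),S16),(S14,S12)),(S39,((S24,S80),S31)),(S11,(((S71,S96),S56,(S64,S52)),S68)))); the answer is its 21 terminal taxa in alphabetical order.

S11, S12, S14, S16, S24, S31, S39, S5, S51, S52, S56, S64, S68, S70, S71, S72, S76, S80, S86, S89, S96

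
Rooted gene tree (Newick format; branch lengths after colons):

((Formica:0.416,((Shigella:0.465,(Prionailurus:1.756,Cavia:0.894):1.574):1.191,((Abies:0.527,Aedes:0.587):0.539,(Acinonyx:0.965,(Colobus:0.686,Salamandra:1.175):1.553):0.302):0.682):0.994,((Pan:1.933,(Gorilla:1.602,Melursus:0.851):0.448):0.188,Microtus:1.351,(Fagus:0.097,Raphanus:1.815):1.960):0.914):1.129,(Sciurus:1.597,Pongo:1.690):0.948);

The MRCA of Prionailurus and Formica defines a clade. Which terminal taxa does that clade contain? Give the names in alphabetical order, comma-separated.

Tracing Prionailurus: it sits inside (Prionailurus,Cavia).
Tracing Formica: it sits inside (Formica,((Shigella,(Prionailurus,Cavia)),((Abies,Aedes),(Acinonyx,(Colobus,Salamandra)))),((Pan,(Gorilla,Melursus)),Microtus,(Fagus,Raphanus))).
The smallest clade enclosing both is (Formica,((Shigella,(Prionailurus,Cavia)),((Abies,Aedes),(Acinonyx,(Colobus,Salamandra)))),((Pan,(Gorilla,Melursus)),Microtus,(Fagus,Raphanus))); the answer is its 15 terminal taxa in alphabetical order.

Abies, Acinonyx, Aedes, Cavia, Colobus, Fagus, Formica, Gorilla, Melursus, Microtus, Pan, Prionailurus, Raphanus, Salamandra, Shigella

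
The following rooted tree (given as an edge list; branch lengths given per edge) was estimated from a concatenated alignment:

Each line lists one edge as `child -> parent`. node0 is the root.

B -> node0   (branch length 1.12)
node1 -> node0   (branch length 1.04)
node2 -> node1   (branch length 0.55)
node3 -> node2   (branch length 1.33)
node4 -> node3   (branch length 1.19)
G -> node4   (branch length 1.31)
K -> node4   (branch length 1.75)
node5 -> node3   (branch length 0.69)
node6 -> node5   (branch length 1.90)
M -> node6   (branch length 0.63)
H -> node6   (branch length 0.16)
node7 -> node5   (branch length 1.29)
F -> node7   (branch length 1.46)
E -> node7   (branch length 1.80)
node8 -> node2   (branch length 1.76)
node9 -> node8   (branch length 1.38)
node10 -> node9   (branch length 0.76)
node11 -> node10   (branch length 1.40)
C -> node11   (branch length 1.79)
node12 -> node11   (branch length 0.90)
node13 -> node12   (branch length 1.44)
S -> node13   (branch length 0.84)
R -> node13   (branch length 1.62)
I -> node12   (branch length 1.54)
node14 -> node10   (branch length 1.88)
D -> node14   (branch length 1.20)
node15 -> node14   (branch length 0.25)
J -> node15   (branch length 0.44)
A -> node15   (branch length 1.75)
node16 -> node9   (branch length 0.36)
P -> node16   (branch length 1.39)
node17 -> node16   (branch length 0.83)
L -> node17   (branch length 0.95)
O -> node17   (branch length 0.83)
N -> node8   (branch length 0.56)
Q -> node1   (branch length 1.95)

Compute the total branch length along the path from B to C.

The path runs B → … → MRCA → … → C; the MRCA is the root of the tree.
Branch lengths along that path: 1.12 + 1.04 + 0.55 + 1.76 + 1.38 + 0.76 + 1.40 + 1.79 = 9.80.

9.80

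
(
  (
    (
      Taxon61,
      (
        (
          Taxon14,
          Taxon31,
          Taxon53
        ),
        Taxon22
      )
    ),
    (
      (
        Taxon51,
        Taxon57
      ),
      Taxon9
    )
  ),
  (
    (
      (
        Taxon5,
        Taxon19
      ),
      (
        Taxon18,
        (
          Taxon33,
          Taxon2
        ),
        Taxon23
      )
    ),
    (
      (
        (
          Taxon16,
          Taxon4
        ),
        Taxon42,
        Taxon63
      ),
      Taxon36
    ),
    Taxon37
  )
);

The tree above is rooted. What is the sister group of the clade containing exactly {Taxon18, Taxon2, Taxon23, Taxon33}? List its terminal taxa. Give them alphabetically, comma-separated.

Taxon19, Taxon5

The clade containing exactly {Taxon18, Taxon2, Taxon23, Taxon33} attaches to the tree at the node subtending ((Taxon5,Taxon19),(Taxon18,(Taxon33,Taxon2),Taxon23)).
The other lineage descending from that same node — the sister group — is (Taxon5,Taxon19); its 2 tips in alphabetical order are the answer.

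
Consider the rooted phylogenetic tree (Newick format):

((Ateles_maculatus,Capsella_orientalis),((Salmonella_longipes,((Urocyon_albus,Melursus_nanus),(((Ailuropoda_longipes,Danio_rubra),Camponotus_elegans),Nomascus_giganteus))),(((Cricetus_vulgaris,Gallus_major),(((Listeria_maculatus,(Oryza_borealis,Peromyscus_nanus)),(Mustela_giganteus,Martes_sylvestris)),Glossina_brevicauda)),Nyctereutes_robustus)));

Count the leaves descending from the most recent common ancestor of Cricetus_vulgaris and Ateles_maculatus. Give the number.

The MRCA of Cricetus_vulgaris and Ateles_maculatus is the root, so the clade is the entire tree.
That clade contains 18 terminal taxa: Ailuropoda_longipes, Ateles_maculatus, Camponotus_elegans, Capsella_orientalis, Cricetus_vulgaris, Danio_rubra, Gallus_major, Glossina_brevicauda, Listeria_maculatus, Martes_sylvestris, Melursus_nanus, Mustela_giganteus, Nomascus_giganteus, Nyctereutes_robustus, Oryza_borealis, Peromyscus_nanus, Salmonella_longipes, Urocyon_albus.

18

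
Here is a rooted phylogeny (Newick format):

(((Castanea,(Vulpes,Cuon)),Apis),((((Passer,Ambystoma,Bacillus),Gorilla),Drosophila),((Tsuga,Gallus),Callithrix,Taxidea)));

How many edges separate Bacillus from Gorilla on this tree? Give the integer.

The MRCA of Bacillus and Gorilla is the node subtending ((Passer,Ambystoma,Bacillus),Gorilla).
From Bacillus up to that node: 2 branches. From Gorilla up to the same node: 1 branch. Total: 2 + 1 = 3.

3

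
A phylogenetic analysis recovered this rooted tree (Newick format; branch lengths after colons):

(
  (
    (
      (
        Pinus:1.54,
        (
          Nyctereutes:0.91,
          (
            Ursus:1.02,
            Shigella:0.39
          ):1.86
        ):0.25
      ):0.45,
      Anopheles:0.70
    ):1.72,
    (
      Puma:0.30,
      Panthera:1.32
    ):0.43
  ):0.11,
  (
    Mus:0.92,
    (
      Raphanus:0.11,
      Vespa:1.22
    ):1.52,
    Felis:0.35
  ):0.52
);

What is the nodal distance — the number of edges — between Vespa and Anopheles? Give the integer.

The MRCA of Vespa and Anopheles is the root of the tree.
From Vespa up to that node: 3 branches. From Anopheles up to the same node: 3 branches. Total: 3 + 3 = 6.

6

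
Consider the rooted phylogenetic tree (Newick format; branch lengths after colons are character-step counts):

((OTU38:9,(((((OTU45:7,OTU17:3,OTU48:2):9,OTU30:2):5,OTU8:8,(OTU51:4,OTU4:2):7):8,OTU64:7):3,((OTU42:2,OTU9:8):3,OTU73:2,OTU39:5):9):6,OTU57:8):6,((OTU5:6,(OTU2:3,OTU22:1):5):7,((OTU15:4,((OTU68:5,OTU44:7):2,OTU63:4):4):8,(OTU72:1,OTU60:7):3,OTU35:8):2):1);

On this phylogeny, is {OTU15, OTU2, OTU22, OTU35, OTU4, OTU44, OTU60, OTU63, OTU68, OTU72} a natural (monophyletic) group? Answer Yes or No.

The MRCA of the listed taxa is the root, so the smallest clade containing them is the whole tree.
That clade also contains OTU17, OTU30, OTU38, OTU39, OTU42, OTU45, OTU48, OTU5, OTU51, OTU57, OTU64, OTU73, OTU8, OTU9, which are not in the proposed group, so the group is not monophyletic.

No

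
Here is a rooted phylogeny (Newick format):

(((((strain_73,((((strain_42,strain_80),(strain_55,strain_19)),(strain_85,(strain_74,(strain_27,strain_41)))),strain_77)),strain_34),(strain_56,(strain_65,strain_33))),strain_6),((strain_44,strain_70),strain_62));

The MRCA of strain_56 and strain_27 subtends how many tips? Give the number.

14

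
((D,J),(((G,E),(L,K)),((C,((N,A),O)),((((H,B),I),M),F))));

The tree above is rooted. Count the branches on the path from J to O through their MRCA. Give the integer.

7

The MRCA of J and O is the root of the tree.
From J up to that node: 2 branches. From O up to the same node: 5 branches. Total: 2 + 5 = 7.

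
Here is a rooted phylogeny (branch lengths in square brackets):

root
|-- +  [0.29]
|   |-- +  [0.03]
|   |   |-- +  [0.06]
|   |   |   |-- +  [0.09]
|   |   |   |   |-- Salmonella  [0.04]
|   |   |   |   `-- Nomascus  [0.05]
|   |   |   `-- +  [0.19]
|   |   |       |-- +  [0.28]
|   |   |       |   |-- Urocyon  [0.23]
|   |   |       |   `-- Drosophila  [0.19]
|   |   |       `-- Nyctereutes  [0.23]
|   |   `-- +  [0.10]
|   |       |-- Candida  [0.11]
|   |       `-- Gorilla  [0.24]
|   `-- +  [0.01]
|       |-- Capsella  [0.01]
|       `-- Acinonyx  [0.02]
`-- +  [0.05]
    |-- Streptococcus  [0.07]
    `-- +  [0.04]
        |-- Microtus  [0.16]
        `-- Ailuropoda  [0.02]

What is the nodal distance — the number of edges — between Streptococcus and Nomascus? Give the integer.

7

The MRCA of Streptococcus and Nomascus is the root of the tree.
From Streptococcus up to that node: 2 branches. From Nomascus up to the same node: 5 branches. Total: 2 + 5 = 7.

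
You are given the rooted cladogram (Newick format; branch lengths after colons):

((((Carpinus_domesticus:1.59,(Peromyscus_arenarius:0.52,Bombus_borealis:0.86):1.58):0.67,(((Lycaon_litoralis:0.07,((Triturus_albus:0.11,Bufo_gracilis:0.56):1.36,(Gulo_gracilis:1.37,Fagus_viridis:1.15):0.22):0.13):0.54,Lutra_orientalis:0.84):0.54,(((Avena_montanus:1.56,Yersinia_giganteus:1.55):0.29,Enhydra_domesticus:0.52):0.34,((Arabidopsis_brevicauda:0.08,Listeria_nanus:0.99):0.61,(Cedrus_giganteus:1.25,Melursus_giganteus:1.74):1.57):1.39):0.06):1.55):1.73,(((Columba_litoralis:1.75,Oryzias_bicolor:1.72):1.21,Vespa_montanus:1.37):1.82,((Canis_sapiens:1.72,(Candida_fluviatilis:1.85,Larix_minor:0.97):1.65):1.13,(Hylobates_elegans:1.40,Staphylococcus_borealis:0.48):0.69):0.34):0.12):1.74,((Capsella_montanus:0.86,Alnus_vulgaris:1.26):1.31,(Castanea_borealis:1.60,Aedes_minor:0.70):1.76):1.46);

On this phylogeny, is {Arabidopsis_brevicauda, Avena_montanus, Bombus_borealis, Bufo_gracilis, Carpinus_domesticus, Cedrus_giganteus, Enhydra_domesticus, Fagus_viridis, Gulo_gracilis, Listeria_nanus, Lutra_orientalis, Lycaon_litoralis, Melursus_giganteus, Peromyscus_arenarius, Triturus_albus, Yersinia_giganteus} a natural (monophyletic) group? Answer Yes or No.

The most recent common ancestor of these taxa subtends ((Carpinus_domesticus,(Peromyscus_arenarius,Bombus_borealis)),(((Lycaon_litoralis,((Triturus_albus,Bufo_gracilis),(Gulo_gracilis,Fagus_viridis))),Lutra_orientalis),(((Avena_montanus,Yersinia_giganteus),Enhydra_domesticus),((Arabidopsis_brevicauda,Listeria_nanus),(Cedrus_giganteus,Melursus_giganteus))))).
That clade has exactly 16 tips — every listed taxon and nothing else — so the group is monophyletic.

Yes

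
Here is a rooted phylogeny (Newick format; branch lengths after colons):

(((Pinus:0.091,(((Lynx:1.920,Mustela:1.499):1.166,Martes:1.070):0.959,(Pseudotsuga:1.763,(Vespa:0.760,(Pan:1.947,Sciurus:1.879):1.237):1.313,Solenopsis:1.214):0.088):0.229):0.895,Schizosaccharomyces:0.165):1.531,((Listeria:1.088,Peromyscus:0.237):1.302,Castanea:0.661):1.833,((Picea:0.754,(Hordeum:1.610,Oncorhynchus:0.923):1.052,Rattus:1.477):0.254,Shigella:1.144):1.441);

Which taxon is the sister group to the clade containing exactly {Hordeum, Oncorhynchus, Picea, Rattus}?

The clade containing exactly {Hordeum, Oncorhynchus, Picea, Rattus} attaches to the tree at the node subtending ((Picea,(Hordeum,Oncorhynchus),Rattus),Shigella).
The other lineage descending from that same node — the sister group — is the single tip Shigella.

Shigella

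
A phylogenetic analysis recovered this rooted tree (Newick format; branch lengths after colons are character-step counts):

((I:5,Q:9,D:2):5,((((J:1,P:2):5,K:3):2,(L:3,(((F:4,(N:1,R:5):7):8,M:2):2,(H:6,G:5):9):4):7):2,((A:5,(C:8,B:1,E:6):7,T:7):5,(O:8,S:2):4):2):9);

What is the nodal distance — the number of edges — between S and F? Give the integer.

9

The MRCA of S and F is the node subtending ((((J,P),K),(L,(((F,(N,R)),M),(H,G)))),((A,(C,B,E),T),(O,S))).
From S up to that node: 3 branches. From F up to the same node: 6 branches. Total: 3 + 6 = 9.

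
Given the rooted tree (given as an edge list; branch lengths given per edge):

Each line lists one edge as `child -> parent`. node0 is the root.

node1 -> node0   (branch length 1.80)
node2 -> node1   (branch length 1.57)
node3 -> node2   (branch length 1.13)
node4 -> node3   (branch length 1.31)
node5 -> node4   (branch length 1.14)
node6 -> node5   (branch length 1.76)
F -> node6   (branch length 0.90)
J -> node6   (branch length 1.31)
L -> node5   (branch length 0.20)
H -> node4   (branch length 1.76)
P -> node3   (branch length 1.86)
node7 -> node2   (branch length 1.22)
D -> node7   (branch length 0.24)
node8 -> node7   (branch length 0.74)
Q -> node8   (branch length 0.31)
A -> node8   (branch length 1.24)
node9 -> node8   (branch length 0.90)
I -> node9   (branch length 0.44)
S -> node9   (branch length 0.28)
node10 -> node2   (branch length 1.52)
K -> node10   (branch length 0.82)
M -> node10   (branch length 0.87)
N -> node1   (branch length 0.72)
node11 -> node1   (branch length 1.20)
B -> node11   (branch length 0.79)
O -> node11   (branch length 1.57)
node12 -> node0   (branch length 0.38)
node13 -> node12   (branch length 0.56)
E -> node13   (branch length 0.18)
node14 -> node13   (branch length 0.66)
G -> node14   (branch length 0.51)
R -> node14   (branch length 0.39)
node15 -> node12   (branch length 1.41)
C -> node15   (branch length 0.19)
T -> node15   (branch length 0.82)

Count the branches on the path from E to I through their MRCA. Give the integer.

9

The MRCA of E and I is the root of the tree.
From E up to that node: 3 branches. From I up to the same node: 6 branches. Total: 3 + 6 = 9.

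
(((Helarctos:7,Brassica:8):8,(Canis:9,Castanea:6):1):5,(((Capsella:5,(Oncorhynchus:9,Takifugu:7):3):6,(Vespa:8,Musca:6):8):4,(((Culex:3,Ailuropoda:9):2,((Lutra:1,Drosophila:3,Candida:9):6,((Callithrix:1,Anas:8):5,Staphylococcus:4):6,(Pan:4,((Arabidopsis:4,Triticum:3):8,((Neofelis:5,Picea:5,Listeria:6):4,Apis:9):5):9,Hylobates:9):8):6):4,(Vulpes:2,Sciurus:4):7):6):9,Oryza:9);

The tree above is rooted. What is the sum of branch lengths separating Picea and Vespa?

The path runs Picea → … → MRCA → … → Vespa; the MRCA is the node subtending (((Capsella,(Oncorhynchus,Takifugu)),(Vespa,Musca)),(((Culex,Ailuropoda),((Lutra,Drosophila,Candida),((Callithrix,Anas),Staphylococcus),(Pan,((Arabidopsis,Triticum),((Neofelis,Picea,Listeria),Apis)),Hylobates))),(Vulpes,Sciurus))).
Branch lengths along that path: 5 + 4 + 5 + 9 + 8 + 6 + 4 + 6 + 4 + 8 + 8 = 67.

67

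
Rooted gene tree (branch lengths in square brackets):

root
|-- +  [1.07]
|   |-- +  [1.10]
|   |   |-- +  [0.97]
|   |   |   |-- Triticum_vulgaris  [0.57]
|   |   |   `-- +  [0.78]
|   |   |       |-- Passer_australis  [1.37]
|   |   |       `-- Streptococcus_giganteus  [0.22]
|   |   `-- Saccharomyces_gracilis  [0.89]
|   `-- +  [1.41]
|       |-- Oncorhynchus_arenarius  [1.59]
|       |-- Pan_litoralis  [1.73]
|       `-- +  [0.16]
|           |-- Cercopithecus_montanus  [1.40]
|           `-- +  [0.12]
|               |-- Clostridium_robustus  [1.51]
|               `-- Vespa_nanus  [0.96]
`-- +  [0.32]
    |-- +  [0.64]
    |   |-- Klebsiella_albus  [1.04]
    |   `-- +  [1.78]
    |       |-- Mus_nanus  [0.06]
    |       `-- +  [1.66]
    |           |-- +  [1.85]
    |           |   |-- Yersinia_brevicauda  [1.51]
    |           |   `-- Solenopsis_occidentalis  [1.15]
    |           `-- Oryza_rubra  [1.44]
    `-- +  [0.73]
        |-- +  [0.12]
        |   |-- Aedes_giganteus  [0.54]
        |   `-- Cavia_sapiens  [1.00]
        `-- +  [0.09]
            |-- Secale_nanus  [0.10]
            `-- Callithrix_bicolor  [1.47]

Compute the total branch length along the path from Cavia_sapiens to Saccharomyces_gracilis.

5.23

The path runs Cavia_sapiens → … → MRCA → … → Saccharomyces_gracilis; the MRCA is the root of the tree.
Branch lengths along that path: 1.00 + 0.12 + 0.73 + 0.32 + 1.07 + 1.10 + 0.89 = 5.23.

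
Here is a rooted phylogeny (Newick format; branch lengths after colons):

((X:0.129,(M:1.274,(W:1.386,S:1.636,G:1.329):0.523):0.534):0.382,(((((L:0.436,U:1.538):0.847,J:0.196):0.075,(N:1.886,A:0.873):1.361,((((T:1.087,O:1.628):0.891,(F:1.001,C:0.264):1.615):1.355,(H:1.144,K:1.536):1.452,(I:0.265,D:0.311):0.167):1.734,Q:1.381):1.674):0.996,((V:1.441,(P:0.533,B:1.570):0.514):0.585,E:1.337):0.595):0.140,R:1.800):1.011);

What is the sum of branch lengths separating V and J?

The path runs V → … → MRCA → … → J; the MRCA is the node subtending ((((L,U),J),(N,A),((((T,O),(F,C)),(H,K),(I,D)),Q)),((V,(P,B)),E)).
Branch lengths along that path: 1.441 + 0.585 + 0.595 + 0.996 + 0.075 + 0.196 = 3.888.

3.888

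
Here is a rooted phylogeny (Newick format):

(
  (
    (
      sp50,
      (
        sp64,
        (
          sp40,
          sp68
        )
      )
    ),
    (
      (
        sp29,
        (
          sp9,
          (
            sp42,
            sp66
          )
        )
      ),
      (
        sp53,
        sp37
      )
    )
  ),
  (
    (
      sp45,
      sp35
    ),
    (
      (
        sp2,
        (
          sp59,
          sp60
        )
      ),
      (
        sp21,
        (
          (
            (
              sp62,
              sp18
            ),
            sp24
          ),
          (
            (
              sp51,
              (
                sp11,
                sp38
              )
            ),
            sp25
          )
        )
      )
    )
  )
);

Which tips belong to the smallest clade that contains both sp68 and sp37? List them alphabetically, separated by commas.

sp29, sp37, sp40, sp42, sp50, sp53, sp64, sp66, sp68, sp9

Tracing sp68: it sits inside (sp40,sp68).
Tracing sp37: it sits inside (sp53,sp37).
The smallest clade enclosing both is ((sp50,(sp64,(sp40,sp68))),((sp29,(sp9,(sp42,sp66))),(sp53,sp37))); the answer is its 10 terminal taxa in alphabetical order.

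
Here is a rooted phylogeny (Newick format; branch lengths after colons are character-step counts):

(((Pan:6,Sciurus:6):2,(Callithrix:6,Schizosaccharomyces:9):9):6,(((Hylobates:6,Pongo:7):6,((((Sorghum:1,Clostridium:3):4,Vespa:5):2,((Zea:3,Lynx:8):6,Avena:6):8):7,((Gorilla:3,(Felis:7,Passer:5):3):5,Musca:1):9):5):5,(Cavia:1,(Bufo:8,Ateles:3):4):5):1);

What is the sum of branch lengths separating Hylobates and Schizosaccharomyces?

42

The path runs Hylobates → … → MRCA → … → Schizosaccharomyces; the MRCA is the root of the tree.
Branch lengths along that path: 6 + 6 + 5 + 1 + 6 + 9 + 9 = 42.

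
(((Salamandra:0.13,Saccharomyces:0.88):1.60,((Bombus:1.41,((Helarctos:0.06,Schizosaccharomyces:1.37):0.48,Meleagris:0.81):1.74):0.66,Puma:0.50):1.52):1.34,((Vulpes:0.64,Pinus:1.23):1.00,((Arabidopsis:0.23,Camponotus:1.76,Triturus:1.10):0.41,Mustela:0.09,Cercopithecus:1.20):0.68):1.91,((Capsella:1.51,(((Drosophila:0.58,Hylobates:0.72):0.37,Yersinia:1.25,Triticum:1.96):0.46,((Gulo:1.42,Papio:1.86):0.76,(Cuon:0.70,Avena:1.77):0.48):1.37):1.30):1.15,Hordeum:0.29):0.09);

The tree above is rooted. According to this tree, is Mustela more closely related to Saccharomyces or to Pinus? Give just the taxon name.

Pinus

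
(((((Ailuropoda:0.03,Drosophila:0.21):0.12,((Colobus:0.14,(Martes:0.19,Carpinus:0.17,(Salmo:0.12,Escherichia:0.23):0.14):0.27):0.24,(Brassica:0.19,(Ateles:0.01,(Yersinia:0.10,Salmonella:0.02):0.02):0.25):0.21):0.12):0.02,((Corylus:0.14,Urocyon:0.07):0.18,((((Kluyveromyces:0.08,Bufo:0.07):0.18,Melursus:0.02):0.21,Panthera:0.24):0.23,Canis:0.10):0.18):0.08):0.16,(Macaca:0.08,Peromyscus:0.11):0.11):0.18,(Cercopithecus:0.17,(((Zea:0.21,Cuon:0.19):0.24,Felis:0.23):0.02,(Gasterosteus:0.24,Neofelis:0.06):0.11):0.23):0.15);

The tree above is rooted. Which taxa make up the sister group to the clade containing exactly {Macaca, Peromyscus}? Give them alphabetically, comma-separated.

The clade containing exactly {Macaca, Peromyscus} attaches to the tree at the node subtending ((((Ailuropoda,Drosophila),((Colobus,(Martes,Carpinus,(Salmo,Escherichia))),(Brassica,(Ateles,(Yersinia,Salmonella))))),((Corylus,Urocyon),((((Kluyveromyces,Bufo),Melursus),Panthera),Canis))),(Macaca,Peromyscus)).
The other lineage descending from that same node — the sister group — is (((Ailuropoda,Drosophila),((Colobus,(Martes,Carpinus,(Salmo,Escherichia))),(Brassica,(Ateles,(Yersinia,Salmonella))))),((Corylus,Urocyon),((((Kluyveromyces,Bufo),Melursus),Panthera),Canis))); its 18 tips in alphabetical order are the answer.

Ailuropoda, Ateles, Brassica, Bufo, Canis, Carpinus, Colobus, Corylus, Drosophila, Escherichia, Kluyveromyces, Martes, Melursus, Panthera, Salmo, Salmonella, Urocyon, Yersinia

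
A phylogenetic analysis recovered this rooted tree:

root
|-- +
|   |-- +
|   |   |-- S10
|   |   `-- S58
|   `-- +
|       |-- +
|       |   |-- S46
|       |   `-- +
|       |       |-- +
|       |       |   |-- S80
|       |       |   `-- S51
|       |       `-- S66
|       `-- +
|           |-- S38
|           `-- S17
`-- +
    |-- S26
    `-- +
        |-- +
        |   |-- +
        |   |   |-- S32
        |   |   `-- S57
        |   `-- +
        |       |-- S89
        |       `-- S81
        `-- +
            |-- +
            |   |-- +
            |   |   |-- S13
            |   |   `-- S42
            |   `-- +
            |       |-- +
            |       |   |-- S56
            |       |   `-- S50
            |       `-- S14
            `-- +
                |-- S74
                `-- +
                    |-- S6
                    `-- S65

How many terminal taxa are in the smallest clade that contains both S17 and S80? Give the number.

6

The MRCA of S17 and S80 is the node subtending ((S46,((S80,S51),S66)),(S38,S17)).
That clade contains 6 terminal taxa: S17, S38, S46, S51, S66, S80.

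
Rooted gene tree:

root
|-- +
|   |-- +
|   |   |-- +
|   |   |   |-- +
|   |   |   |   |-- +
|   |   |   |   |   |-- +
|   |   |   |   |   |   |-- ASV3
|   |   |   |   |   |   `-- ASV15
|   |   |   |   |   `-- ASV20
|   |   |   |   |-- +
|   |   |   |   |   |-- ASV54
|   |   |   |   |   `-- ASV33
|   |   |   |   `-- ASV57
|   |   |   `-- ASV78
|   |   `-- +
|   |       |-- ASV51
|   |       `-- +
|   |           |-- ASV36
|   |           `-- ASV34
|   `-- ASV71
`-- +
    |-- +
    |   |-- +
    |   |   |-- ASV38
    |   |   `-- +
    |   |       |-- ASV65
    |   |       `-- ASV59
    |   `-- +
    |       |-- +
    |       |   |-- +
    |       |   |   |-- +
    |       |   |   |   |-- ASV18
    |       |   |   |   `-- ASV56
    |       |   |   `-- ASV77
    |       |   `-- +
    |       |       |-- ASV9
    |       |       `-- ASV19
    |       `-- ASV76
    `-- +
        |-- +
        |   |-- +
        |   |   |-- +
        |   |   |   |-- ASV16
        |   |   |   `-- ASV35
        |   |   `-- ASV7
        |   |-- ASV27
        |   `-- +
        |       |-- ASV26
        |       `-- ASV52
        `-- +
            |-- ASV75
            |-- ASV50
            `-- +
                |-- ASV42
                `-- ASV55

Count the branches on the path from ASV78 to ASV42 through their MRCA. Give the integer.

9

The MRCA of ASV78 and ASV42 is the root of the tree.
From ASV78 up to that node: 4 branches. From ASV42 up to the same node: 5 branches. Total: 4 + 5 = 9.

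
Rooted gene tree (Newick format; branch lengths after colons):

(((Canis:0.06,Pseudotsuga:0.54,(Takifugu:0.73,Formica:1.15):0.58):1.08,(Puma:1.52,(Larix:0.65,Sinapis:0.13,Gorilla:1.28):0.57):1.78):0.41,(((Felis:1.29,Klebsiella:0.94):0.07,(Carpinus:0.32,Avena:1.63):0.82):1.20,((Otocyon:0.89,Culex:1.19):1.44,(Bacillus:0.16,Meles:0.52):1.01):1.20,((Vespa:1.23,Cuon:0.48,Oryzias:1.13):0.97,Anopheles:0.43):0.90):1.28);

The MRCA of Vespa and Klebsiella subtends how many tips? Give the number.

12

The MRCA of Vespa and Klebsiella is the node subtending (((Felis,Klebsiella),(Carpinus,Avena)),((Otocyon,Culex),(Bacillus,Meles)),((Vespa,Cuon,Oryzias),Anopheles)).
That clade contains 12 terminal taxa: Anopheles, Avena, Bacillus, Carpinus, Culex, Cuon, Felis, Klebsiella, Meles, Oryzias, Otocyon, Vespa.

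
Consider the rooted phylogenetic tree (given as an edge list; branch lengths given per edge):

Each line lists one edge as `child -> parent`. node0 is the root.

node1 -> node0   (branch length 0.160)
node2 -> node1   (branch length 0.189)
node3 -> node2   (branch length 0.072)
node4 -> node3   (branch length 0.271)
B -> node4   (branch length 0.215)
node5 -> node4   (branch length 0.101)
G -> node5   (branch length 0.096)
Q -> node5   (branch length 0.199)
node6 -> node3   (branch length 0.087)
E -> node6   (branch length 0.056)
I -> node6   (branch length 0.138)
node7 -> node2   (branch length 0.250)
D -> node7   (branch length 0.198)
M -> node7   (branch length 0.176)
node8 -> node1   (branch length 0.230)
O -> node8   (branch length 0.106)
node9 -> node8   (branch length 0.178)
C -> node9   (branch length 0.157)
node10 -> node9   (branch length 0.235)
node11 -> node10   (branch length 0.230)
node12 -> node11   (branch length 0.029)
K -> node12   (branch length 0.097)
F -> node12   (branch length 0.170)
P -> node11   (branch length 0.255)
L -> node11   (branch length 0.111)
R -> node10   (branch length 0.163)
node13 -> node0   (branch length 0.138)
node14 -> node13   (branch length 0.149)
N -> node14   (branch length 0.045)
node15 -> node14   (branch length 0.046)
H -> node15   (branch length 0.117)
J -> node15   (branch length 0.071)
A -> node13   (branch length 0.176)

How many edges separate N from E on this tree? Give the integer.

The MRCA of N and E is the root of the tree.
From N up to that node: 3 branches. From E up to the same node: 5 branches. Total: 3 + 5 = 8.

8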